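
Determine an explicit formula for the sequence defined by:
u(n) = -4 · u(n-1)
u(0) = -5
Pure geometric recurrence with ratio -4.
By induction u(n) = u(0) · (-4)^n = - 5 \left(-4\right)^{n}.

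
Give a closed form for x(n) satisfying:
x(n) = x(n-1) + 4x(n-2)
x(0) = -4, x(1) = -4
Characteristic equation: x² - x - 4 = 0.
Discriminant Δ = (1)² + 4·(4) = 17.
Roots r₁,₂ = (1 ± √17)/2, so r₁ = \frac{1}{2} + \frac{\sqrt{17}}{2}, r₂ = \frac{1}{2} - \frac{\sqrt{17}}{2}.
General solution: x(n) = A·r₁^n + B·r₂^n.
From the initial conditions, A + B = -4 and r₁A + r₂B = -4.
Since r₁ - r₂ = √17: A = (-4 - (-4)r₂)/√17 = -2 - \frac{2 \sqrt{17}}{17}, and B = -4 - A = -2 + \frac{2 \sqrt{17}}{17}.
So x(n) = \left(-2 - \frac{2 \sqrt{17}}{17}\right)\left(\frac{1}{2} + \frac{\sqrt{17}}{2}\right)^n + \left(-2 + \frac{2 \sqrt{17}}{17}\right)\left(\frac{1}{2} - \frac{\sqrt{17}}{2}\right)^n.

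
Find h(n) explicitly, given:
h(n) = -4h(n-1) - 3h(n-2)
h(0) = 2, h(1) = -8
Characteristic equation: x² + 4x + 3 = 0, which factors as (x - (-1))(x - (-3)) = 0.
Roots r₁ = -1, r₂ = -3 (distinct).
General solution: h(n) = A·(-1)^n + B·(-3)^n.
From h(0) = 2: A + B = 2.
From h(1) = -8: -A - 3B = -8.
Solving: A = -1, B = 3.
So h(n) = - \left(-1\right)^{n} + 3 \left(-3\right)^{n}.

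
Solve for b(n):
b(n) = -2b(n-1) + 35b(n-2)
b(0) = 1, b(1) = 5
Characteristic equation: x² + 2x - 35 = 0, which factors as (x - (-7))(x - (5)) = 0.
Roots r₁ = -7, r₂ = 5 (distinct).
General solution: b(n) = A·(-7)^n + B·(5)^n.
From b(0) = 1: A + B = 1.
From b(1) = 5: -7A + 5B = 5.
Solving: A = 0, B = 1.
So b(n) = 5^{n}.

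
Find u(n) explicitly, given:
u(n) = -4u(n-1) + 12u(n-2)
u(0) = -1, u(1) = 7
Characteristic equation: x² + 4x - 12 = 0, which factors as (x - (2))(x - (-6)) = 0.
Roots r₁ = 2, r₂ = -6 (distinct).
General solution: u(n) = A·(2)^n + B·(-6)^n.
From u(0) = -1: A + B = -1.
From u(1) = 7: 2A - 6B = 7.
Solving: A = \frac{1}{8}, B = - \frac{9}{8}.
So u(n) = - \frac{9 \left(-6\right)^{n}}{8} + \frac{2^{n}}{8}.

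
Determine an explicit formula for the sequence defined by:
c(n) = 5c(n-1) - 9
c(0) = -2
First-order linear non-homogeneous.
Homogeneous solution: c_h(n) = A·(5)^n.
Try constant particular solution c_p = K: K = 5K - 9 ⇒ K = \frac{9}{4}.
General: c(n) = A·(5)^n + \frac{9}{4}.
Apply c(0) = -2: A + \frac{9}{4} = -2 ⇒ A = - \frac{17}{4}.
So c(n) = \frac{9}{4} - \frac{17 \cdot 5^{n}}{4}.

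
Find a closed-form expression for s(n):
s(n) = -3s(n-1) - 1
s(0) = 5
First-order linear non-homogeneous.
Homogeneous solution: s_h(n) = A·(-3)^n.
Try constant particular solution s_p = K: K = -3K - 1 ⇒ K = - \frac{1}{4}.
General: s(n) = A·(-3)^n - \frac{1}{4}.
Apply s(0) = 5: A - \frac{1}{4} = 5 ⇒ A = \frac{21}{4}.
So s(n) = \frac{21 \left(-3\right)^{n}}{4} - \frac{1}{4}.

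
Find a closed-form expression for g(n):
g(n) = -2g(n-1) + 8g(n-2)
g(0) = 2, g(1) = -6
Characteristic equation: x² + 2x - 8 = 0, which factors as (x - (2))(x - (-4)) = 0.
Roots r₁ = 2, r₂ = -4 (distinct).
General solution: g(n) = A·(2)^n + B·(-4)^n.
From g(0) = 2: A + B = 2.
From g(1) = -6: 2A - 4B = -6.
Solving: A = \frac{1}{3}, B = \frac{5}{3}.
So g(n) = \frac{5 \left(-4\right)^{n}}{3} + \frac{2^{n}}{3}.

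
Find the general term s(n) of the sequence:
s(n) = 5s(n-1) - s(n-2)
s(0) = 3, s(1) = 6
Characteristic equation: x² - 5x + 1 = 0.
Discriminant Δ = (5)² + 4·(-1) = 21.
Roots r₁,₂ = (5 ± √21)/2, so r₁ = \frac{\sqrt{21}}{2} + \frac{5}{2}, r₂ = \frac{5}{2} - \frac{\sqrt{21}}{2}.
General solution: s(n) = A·r₁^n + B·r₂^n.
From the initial conditions, A + B = 3 and r₁A + r₂B = 6.
Since r₁ - r₂ = √21: A = (6 - (3)r₂)/√21 = \frac{3}{2} - \frac{\sqrt{21}}{14}, and B = 3 - A = \frac{\sqrt{21}}{14} + \frac{3}{2}.
So s(n) = \left(\frac{3}{2} - \frac{\sqrt{21}}{14}\right)\left(\frac{\sqrt{21}}{2} + \frac{5}{2}\right)^n + \left(\frac{\sqrt{21}}{14} + \frac{3}{2}\right)\left(\frac{5}{2} - \frac{\sqrt{21}}{2}\right)^n.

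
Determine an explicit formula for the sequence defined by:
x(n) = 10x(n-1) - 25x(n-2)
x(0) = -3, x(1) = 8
Characteristic equation: x² - 10x + 25 = 0, which is (x - (5))².
Repeated root r = 5.
General solution: x(n) = (A + Bn)·(5)^n.
From x(0) = -3: A = -3.
From x(1) = 8: (A + B)·(5) = 8 ⇒ B = \frac{23}{5}.
So x(n) = \left(\frac{23 n}{5} - 3\right) \cdot (5)^n.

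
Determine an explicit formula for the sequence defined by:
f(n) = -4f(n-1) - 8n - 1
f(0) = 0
First-order linear with linear forcing.
Homogeneous solution: f_h(n) = A·(-4)^n.
Try particular f_p(n) = pn + q. Substituting:
  pn + q = -4(p(n-1) + q) - 8n - 1.
Matching the n-coefficient: p = -4p - 8 ⇒ p = - \frac{8}{5}.
Matching constants: q = 4p - 4q - 1 ⇒ q = - \frac{37}{25}.
General: f(n) = A·(-4)^n - \frac{8 n}{5} - \frac{37}{25}.
Apply f(0) = 0: A - \frac{37}{25} = 0 ⇒ A = \frac{37}{25}.
So f(n) = \frac{37 \left(-4\right)^{n}}{25} - \frac{8 n}{5} - \frac{37}{25}.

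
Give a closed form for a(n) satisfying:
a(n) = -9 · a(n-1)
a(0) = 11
Pure geometric recurrence with ratio -9.
By induction a(n) = a(0) · (-9)^n = 11 \left(-9\right)^{n}.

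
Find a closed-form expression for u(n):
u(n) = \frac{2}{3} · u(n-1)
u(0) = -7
Pure geometric recurrence with ratio \frac{2}{3}.
By induction u(n) = u(0) · (\frac{2}{3})^n = - 7 \left(\frac{2}{3}\right)^{n}.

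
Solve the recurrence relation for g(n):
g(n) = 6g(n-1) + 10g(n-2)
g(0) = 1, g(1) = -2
Characteristic equation: x² - 6x - 10 = 0.
Discriminant Δ = (6)² + 4·(10) = 76.
Roots r₁,₂ = (6 ± √76)/2, so r₁ = 3 + \sqrt{19}, r₂ = 3 - \sqrt{19}.
General solution: g(n) = A·r₁^n + B·r₂^n.
From the initial conditions, A + B = 1 and r₁A + r₂B = -2.
Since r₁ - r₂ = √76: A = (-2 - (1)r₂)/√76 = \frac{1}{2} - \frac{5 \sqrt{19}}{38}, and B = 1 - A = \frac{1}{2} + \frac{5 \sqrt{19}}{38}.
So g(n) = \left(\frac{1}{2} - \frac{5 \sqrt{19}}{38}\right)\left(3 + \sqrt{19}\right)^n + \left(\frac{1}{2} + \frac{5 \sqrt{19}}{38}\right)\left(3 - \sqrt{19}\right)^n.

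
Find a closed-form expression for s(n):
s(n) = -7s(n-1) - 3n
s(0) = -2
First-order linear with linear forcing.
Homogeneous solution: s_h(n) = A·(-7)^n.
Try particular s_p(n) = pn + q. Substituting:
  pn + q = -7(p(n-1) + q) - 3n.
Matching the n-coefficient: p = -7p - 3 ⇒ p = - \frac{3}{8}.
Matching constants: q = 7p - 7q ⇒ q = - \frac{21}{64}.
General: s(n) = A·(-7)^n - \frac{3 n}{8} - \frac{21}{64}.
Apply s(0) = -2: A - \frac{21}{64} = -2 ⇒ A = - \frac{107}{64}.
So s(n) = - \frac{107 \left(-7\right)^{n}}{64} - \frac{3 n}{8} - \frac{21}{64}.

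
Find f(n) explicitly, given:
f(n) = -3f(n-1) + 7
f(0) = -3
First-order linear non-homogeneous.
Homogeneous solution: f_h(n) = A·(-3)^n.
Try constant particular solution f_p = K: K = -3K + 7 ⇒ K = \frac{7}{4}.
General: f(n) = A·(-3)^n + \frac{7}{4}.
Apply f(0) = -3: A + \frac{7}{4} = -3 ⇒ A = - \frac{19}{4}.
So f(n) = \frac{7}{4} - \frac{19 \left(-3\right)^{n}}{4}.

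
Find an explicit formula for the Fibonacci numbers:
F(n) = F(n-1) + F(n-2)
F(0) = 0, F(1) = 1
This is the Fibonacci sequence.
Characteristic equation: x² - x - 1 = 0; roots r₁ = \frac{1}{2} + \frac{\sqrt{5}}{2}, r₂ = \frac{1}{2} - \frac{\sqrt{5}}{2}.
General: F(n) = A·r₁^n + B·r₂^n. Solving with F(0)=0, F(1)=1 gives A = \frac{\sqrt{5}}{5}, B = - \frac{\sqrt{5}}{5}.
So F(n) = \frac{2^{- n} \sqrt{5} \left(- \left(1 - \sqrt{5}\right)^{n} + \left(1 + \sqrt{5}\right)^{n}\right)}{5}.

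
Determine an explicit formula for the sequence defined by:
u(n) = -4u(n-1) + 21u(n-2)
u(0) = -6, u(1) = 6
Characteristic equation: x² + 4x - 21 = 0, which factors as (x - (3))(x - (-7)) = 0.
Roots r₁ = 3, r₂ = -7 (distinct).
General solution: u(n) = A·(3)^n + B·(-7)^n.
From u(0) = -6: A + B = -6.
From u(1) = 6: 3A - 7B = 6.
Solving: A = - \frac{18}{5}, B = - \frac{12}{5}.
So u(n) = - \frac{12 \left(-7\right)^{n}}{5} - \frac{18 \cdot 3^{n}}{5}.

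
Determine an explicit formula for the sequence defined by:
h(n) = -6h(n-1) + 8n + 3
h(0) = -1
First-order linear with linear forcing.
Homogeneous solution: h_h(n) = A·(-6)^n.
Try particular h_p(n) = pn + q. Substituting:
  pn + q = -6(p(n-1) + q) + 8n + 3.
Matching the n-coefficient: p = -6p + 8 ⇒ p = \frac{8}{7}.
Matching constants: q = 6p - 6q + 3 ⇒ q = \frac{69}{49}.
General: h(n) = A·(-6)^n + \frac{8 n}{7} + \frac{69}{49}.
Apply h(0) = -1: A + \frac{69}{49} = -1 ⇒ A = - \frac{118}{49}.
So h(n) = - \frac{118 \left(-6\right)^{n}}{49} + \frac{8 n}{7} + \frac{69}{49}.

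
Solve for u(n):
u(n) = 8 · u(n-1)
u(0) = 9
Pure geometric recurrence with ratio 8.
By induction u(n) = u(0) · (8)^n = 9 \cdot 8^{n}.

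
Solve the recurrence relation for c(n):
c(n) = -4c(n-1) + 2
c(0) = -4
First-order linear non-homogeneous.
Homogeneous solution: c_h(n) = A·(-4)^n.
Try constant particular solution c_p = K: K = -4K + 2 ⇒ K = \frac{2}{5}.
General: c(n) = A·(-4)^n + \frac{2}{5}.
Apply c(0) = -4: A + \frac{2}{5} = -4 ⇒ A = - \frac{22}{5}.
So c(n) = \frac{2}{5} - \frac{22 \left(-4\right)^{n}}{5}.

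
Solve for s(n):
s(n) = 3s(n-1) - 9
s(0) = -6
First-order linear non-homogeneous.
Homogeneous solution: s_h(n) = A·(3)^n.
Try constant particular solution s_p = K: K = 3K - 9 ⇒ K = \frac{9}{2}.
General: s(n) = A·(3)^n + \frac{9}{2}.
Apply s(0) = -6: A + \frac{9}{2} = -6 ⇒ A = - \frac{21}{2}.
So s(n) = \frac{9}{2} - \frac{21 \cdot 3^{n}}{2}.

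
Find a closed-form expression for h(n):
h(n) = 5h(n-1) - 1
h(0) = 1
First-order linear non-homogeneous.
Homogeneous solution: h_h(n) = A·(5)^n.
Try constant particular solution h_p = K: K = 5K - 1 ⇒ K = \frac{1}{4}.
General: h(n) = A·(5)^n + \frac{1}{4}.
Apply h(0) = 1: A + \frac{1}{4} = 1 ⇒ A = \frac{3}{4}.
So h(n) = \frac{3 \cdot 5^{n}}{4} + \frac{1}{4}.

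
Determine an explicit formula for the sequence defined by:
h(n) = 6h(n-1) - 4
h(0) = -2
First-order linear non-homogeneous.
Homogeneous solution: h_h(n) = A·(6)^n.
Try constant particular solution h_p = K: K = 6K - 4 ⇒ K = \frac{4}{5}.
General: h(n) = A·(6)^n + \frac{4}{5}.
Apply h(0) = -2: A + \frac{4}{5} = -2 ⇒ A = - \frac{14}{5}.
So h(n) = \frac{4}{5} - \frac{14 \cdot 6^{n}}{5}.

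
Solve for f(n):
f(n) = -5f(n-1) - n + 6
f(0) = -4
First-order linear with linear forcing.
Homogeneous solution: f_h(n) = A·(-5)^n.
Try particular f_p(n) = pn + q. Substituting:
  pn + q = -5(p(n-1) + q) - n + 6.
Matching the n-coefficient: p = -5p - 1 ⇒ p = - \frac{1}{6}.
Matching constants: q = 5p - 5q + 6 ⇒ q = \frac{31}{36}.
General: f(n) = A·(-5)^n - \frac{n}{6} + \frac{31}{36}.
Apply f(0) = -4: A + \frac{31}{36} = -4 ⇒ A = - \frac{175}{36}.
So f(n) = - \frac{175 \left(-5\right)^{n}}{36} - \frac{n}{6} + \frac{31}{36}.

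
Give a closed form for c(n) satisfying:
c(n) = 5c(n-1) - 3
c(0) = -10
First-order linear non-homogeneous.
Homogeneous solution: c_h(n) = A·(5)^n.
Try constant particular solution c_p = K: K = 5K - 3 ⇒ K = \frac{3}{4}.
General: c(n) = A·(5)^n + \frac{3}{4}.
Apply c(0) = -10: A + \frac{3}{4} = -10 ⇒ A = - \frac{43}{4}.
So c(n) = \frac{3}{4} - \frac{43 \cdot 5^{n}}{4}.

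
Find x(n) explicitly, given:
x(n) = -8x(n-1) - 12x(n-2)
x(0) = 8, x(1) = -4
Characteristic equation: x² + 8x + 12 = 0, which factors as (x - (-2))(x - (-6)) = 0.
Roots r₁ = -2, r₂ = -6 (distinct).
General solution: x(n) = A·(-2)^n + B·(-6)^n.
From x(0) = 8: A + B = 8.
From x(1) = -4: -2A - 6B = -4.
Solving: A = 11, B = -3.
So x(n) = 11 \left(-2\right)^{n} - 3 \left(-6\right)^{n}.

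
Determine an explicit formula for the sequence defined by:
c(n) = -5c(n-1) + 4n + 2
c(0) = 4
First-order linear with linear forcing.
Homogeneous solution: c_h(n) = A·(-5)^n.
Try particular c_p(n) = pn + q. Substituting:
  pn + q = -5(p(n-1) + q) + 4n + 2.
Matching the n-coefficient: p = -5p + 4 ⇒ p = \frac{2}{3}.
Matching constants: q = 5p - 5q + 2 ⇒ q = \frac{8}{9}.
General: c(n) = A·(-5)^n + \frac{2 n}{3} + \frac{8}{9}.
Apply c(0) = 4: A + \frac{8}{9} = 4 ⇒ A = \frac{28}{9}.
So c(n) = \frac{28 \left(-5\right)^{n}}{9} + \frac{2 n}{3} + \frac{8}{9}.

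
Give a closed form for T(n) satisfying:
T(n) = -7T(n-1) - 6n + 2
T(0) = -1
First-order linear with linear forcing.
Homogeneous solution: T_h(n) = A·(-7)^n.
Try particular T_p(n) = pn + q. Substituting:
  pn + q = -7(p(n-1) + q) - 6n + 2.
Matching the n-coefficient: p = -7p - 6 ⇒ p = - \frac{3}{4}.
Matching constants: q = 7p - 7q + 2 ⇒ q = - \frac{13}{32}.
General: T(n) = A·(-7)^n - \frac{3 n}{4} - \frac{13}{32}.
Apply T(0) = -1: A - \frac{13}{32} = -1 ⇒ A = - \frac{19}{32}.
So T(n) = - \frac{19 \left(-7\right)^{n}}{32} - \frac{3 n}{4} - \frac{13}{32}.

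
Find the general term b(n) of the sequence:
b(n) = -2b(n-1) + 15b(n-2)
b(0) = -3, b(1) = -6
Characteristic equation: x² + 2x - 15 = 0, which factors as (x - (3))(x - (-5)) = 0.
Roots r₁ = 3, r₂ = -5 (distinct).
General solution: b(n) = A·(3)^n + B·(-5)^n.
From b(0) = -3: A + B = -3.
From b(1) = -6: 3A - 5B = -6.
Solving: A = - \frac{21}{8}, B = - \frac{3}{8}.
So b(n) = - \frac{3 \left(-5\right)^{n}}{8} - \frac{21 \cdot 3^{n}}{8}.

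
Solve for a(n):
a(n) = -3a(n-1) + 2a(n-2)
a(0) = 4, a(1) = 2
Characteristic equation: x² + 3x - 2 = 0.
Discriminant Δ = (-3)² + 4·(2) = 17.
Roots r₁,₂ = (-3 ± √17)/2, so r₁ = - \frac{3}{2} + \frac{\sqrt{17}}{2}, r₂ = - \frac{\sqrt{17}}{2} - \frac{3}{2}.
General solution: a(n) = A·r₁^n + B·r₂^n.
From the initial conditions, A + B = 4 and r₁A + r₂B = 2.
Since r₁ - r₂ = √17: A = (2 - (4)r₂)/√17 = \frac{8 \sqrt{17}}{17} + 2, and B = 4 - A = 2 - \frac{8 \sqrt{17}}{17}.
So a(n) = \left(\frac{8 \sqrt{17}}{17} + 2\right)\left(- \frac{3}{2} + \frac{\sqrt{17}}{2}\right)^n + \left(2 - \frac{8 \sqrt{17}}{17}\right)\left(- \frac{\sqrt{17}}{2} - \frac{3}{2}\right)^n.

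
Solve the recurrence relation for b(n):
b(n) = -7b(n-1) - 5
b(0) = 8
First-order linear non-homogeneous.
Homogeneous solution: b_h(n) = A·(-7)^n.
Try constant particular solution b_p = K: K = -7K - 5 ⇒ K = - \frac{5}{8}.
General: b(n) = A·(-7)^n - \frac{5}{8}.
Apply b(0) = 8: A - \frac{5}{8} = 8 ⇒ A = \frac{69}{8}.
So b(n) = \frac{69 \left(-7\right)^{n}}{8} - \frac{5}{8}.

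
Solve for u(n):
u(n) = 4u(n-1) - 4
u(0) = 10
First-order linear non-homogeneous.
Homogeneous solution: u_h(n) = A·(4)^n.
Try constant particular solution u_p = K: K = 4K - 4 ⇒ K = \frac{4}{3}.
General: u(n) = A·(4)^n + \frac{4}{3}.
Apply u(0) = 10: A + \frac{4}{3} = 10 ⇒ A = \frac{26}{3}.
So u(n) = \frac{26 \cdot 4^{n}}{3} + \frac{4}{3}.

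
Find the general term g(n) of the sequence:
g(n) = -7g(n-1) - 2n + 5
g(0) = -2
First-order linear with linear forcing.
Homogeneous solution: g_h(n) = A·(-7)^n.
Try particular g_p(n) = pn + q. Substituting:
  pn + q = -7(p(n-1) + q) - 2n + 5.
Matching the n-coefficient: p = -7p - 2 ⇒ p = - \frac{1}{4}.
Matching constants: q = 7p - 7q + 5 ⇒ q = \frac{13}{32}.
General: g(n) = A·(-7)^n - \frac{n}{4} + \frac{13}{32}.
Apply g(0) = -2: A + \frac{13}{32} = -2 ⇒ A = - \frac{77}{32}.
So g(n) = - \frac{77 \left(-7\right)^{n}}{32} - \frac{n}{4} + \frac{13}{32}.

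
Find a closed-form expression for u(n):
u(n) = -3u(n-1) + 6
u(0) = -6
First-order linear non-homogeneous.
Homogeneous solution: u_h(n) = A·(-3)^n.
Try constant particular solution u_p = K: K = -3K + 6 ⇒ K = \frac{3}{2}.
General: u(n) = A·(-3)^n + \frac{3}{2}.
Apply u(0) = -6: A + \frac{3}{2} = -6 ⇒ A = - \frac{15}{2}.
So u(n) = \frac{3}{2} - \frac{15 \left(-3\right)^{n}}{2}.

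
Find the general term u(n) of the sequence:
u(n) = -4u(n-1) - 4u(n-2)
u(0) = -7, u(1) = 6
Characteristic equation: x² + 4x + 4 = 0, which is (x - (-2))².
Repeated root r = -2.
General solution: u(n) = (A + Bn)·(-2)^n.
From u(0) = -7: A = -7.
From u(1) = 6: (A + B)·(-2) = 6 ⇒ B = 4.
So u(n) = \left(4 n - 7\right) \cdot (-2)^n.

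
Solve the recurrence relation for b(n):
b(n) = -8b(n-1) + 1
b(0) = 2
First-order linear non-homogeneous.
Homogeneous solution: b_h(n) = A·(-8)^n.
Try constant particular solution b_p = K: K = -8K + 1 ⇒ K = \frac{1}{9}.
General: b(n) = A·(-8)^n + \frac{1}{9}.
Apply b(0) = 2: A + \frac{1}{9} = 2 ⇒ A = \frac{17}{9}.
So b(n) = \frac{17 \left(-8\right)^{n}}{9} + \frac{1}{9}.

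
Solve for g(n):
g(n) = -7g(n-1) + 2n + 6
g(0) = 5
First-order linear with linear forcing.
Homogeneous solution: g_h(n) = A·(-7)^n.
Try particular g_p(n) = pn + q. Substituting:
  pn + q = -7(p(n-1) + q) + 2n + 6.
Matching the n-coefficient: p = -7p + 2 ⇒ p = \frac{1}{4}.
Matching constants: q = 7p - 7q + 6 ⇒ q = \frac{31}{32}.
General: g(n) = A·(-7)^n + \frac{n}{4} + \frac{31}{32}.
Apply g(0) = 5: A + \frac{31}{32} = 5 ⇒ A = \frac{129}{32}.
So g(n) = \frac{129 \left(-7\right)^{n}}{32} + \frac{n}{4} + \frac{31}{32}.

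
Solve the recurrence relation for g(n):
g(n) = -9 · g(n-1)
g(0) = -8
Pure geometric recurrence with ratio -9.
By induction g(n) = g(0) · (-9)^n = - 8 \left(-9\right)^{n}.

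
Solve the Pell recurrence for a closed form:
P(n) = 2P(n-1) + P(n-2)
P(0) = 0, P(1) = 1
This is the Pell sequence.
Characteristic equation: x² - 2x - 1 = 0; roots r₁ = 1 + \sqrt{2}, r₂ = 1 - \sqrt{2}.
General: P(n) = A·r₁^n + B·r₂^n. Solving with P(0)=0, P(1)=1 gives A = \frac{\sqrt{2}}{4}, B = - \frac{\sqrt{2}}{4}.
So P(n) = \frac{\sqrt{2} \left(- \left(1 - \sqrt{2}\right)^{n} + \left(1 + \sqrt{2}\right)^{n}\right)}{4}.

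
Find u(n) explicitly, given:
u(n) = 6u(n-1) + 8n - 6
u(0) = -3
First-order linear with linear forcing.
Homogeneous solution: u_h(n) = A·(6)^n.
Try particular u_p(n) = pn + q. Substituting:
  pn + q = 6(p(n-1) + q) + 8n - 6.
Matching the n-coefficient: p = 6p + 8 ⇒ p = - \frac{8}{5}.
Matching constants: q = -6p + 6q - 6 ⇒ q = - \frac{18}{25}.
General: u(n) = A·(6)^n - \frac{8 n}{5} - \frac{18}{25}.
Apply u(0) = -3: A - \frac{18}{25} = -3 ⇒ A = - \frac{57}{25}.
So u(n) = - \frac{57 \cdot 6^{n}}{25} - \frac{8 n}{5} - \frac{18}{25}.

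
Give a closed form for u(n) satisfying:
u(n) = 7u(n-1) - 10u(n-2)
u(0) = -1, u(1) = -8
Characteristic equation: x² - 7x + 10 = 0, which factors as (x - (2))(x - (5)) = 0.
Roots r₁ = 2, r₂ = 5 (distinct).
General solution: u(n) = A·(2)^n + B·(5)^n.
From u(0) = -1: A + B = -1.
From u(1) = -8: 2A + 5B = -8.
Solving: A = 1, B = -2.
So u(n) = 2^{n} - 2 \cdot 5^{n}.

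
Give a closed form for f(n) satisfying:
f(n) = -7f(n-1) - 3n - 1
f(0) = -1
First-order linear with linear forcing.
Homogeneous solution: f_h(n) = A·(-7)^n.
Try particular f_p(n) = pn + q. Substituting:
  pn + q = -7(p(n-1) + q) - 3n - 1.
Matching the n-coefficient: p = -7p - 3 ⇒ p = - \frac{3}{8}.
Matching constants: q = 7p - 7q - 1 ⇒ q = - \frac{29}{64}.
General: f(n) = A·(-7)^n - \frac{3 n}{8} - \frac{29}{64}.
Apply f(0) = -1: A - \frac{29}{64} = -1 ⇒ A = - \frac{35}{64}.
So f(n) = - \frac{35 \left(-7\right)^{n}}{64} - \frac{3 n}{8} - \frac{29}{64}.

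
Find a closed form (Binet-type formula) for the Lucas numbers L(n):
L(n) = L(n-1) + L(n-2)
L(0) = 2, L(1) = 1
This is the Lucas sequence.
Characteristic equation: x² - x - 1 = 0; roots r₁ = \frac{1}{2} + \frac{\sqrt{5}}{2}, r₂ = \frac{1}{2} - \frac{\sqrt{5}}{2}.
General: L(n) = A·r₁^n + B·r₂^n. Solving with L(0)=2, L(1)=1 gives A = 1, B = 1.
So L(n) = 2^{- n} \left(\left(1 - \sqrt{5}\right)^{n} + \left(1 + \sqrt{5}\right)^{n}\right).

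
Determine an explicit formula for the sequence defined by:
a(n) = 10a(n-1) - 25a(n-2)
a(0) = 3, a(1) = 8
Characteristic equation: x² - 10x + 25 = 0, which is (x - (5))².
Repeated root r = 5.
General solution: a(n) = (A + Bn)·(5)^n.
From a(0) = 3: A = 3.
From a(1) = 8: (A + B)·(5) = 8 ⇒ B = - \frac{7}{5}.
So a(n) = \left(3 - \frac{7 n}{5}\right) \cdot (5)^n.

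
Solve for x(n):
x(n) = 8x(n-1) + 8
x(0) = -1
First-order linear non-homogeneous.
Homogeneous solution: x_h(n) = A·(8)^n.
Try constant particular solution x_p = K: K = 8K + 8 ⇒ K = - \frac{8}{7}.
General: x(n) = A·(8)^n - \frac{8}{7}.
Apply x(0) = -1: A - \frac{8}{7} = -1 ⇒ A = \frac{1}{7}.
So x(n) = \frac{8^{n}}{7} - \frac{8}{7}.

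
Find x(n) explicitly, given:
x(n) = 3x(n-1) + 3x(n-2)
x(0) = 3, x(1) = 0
Characteristic equation: x² - 3x - 3 = 0.
Discriminant Δ = (3)² + 4·(3) = 21.
Roots r₁,₂ = (3 ± √21)/2, so r₁ = \frac{3}{2} + \frac{\sqrt{21}}{2}, r₂ = \frac{3}{2} - \frac{\sqrt{21}}{2}.
General solution: x(n) = A·r₁^n + B·r₂^n.
From the initial conditions, A + B = 3 and r₁A + r₂B = 0.
Since r₁ - r₂ = √21: A = (0 - (3)r₂)/√21 = \frac{3}{2} - \frac{3 \sqrt{21}}{14}, and B = 3 - A = \frac{3 \sqrt{21}}{14} + \frac{3}{2}.
So x(n) = \left(\frac{3}{2} - \frac{3 \sqrt{21}}{14}\right)\left(\frac{3}{2} + \frac{\sqrt{21}}{2}\right)^n + \left(\frac{3 \sqrt{21}}{14} + \frac{3}{2}\right)\left(\frac{3}{2} - \frac{\sqrt{21}}{2}\right)^n.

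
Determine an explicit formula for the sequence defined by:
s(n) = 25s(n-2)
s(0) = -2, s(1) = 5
Characteristic equation: x² - 25 = 0, which factors as (x - (5))(x - (-5)) = 0.
Roots r₁ = 5, r₂ = -5 (distinct).
General solution: s(n) = A·(5)^n + B·(-5)^n.
From s(0) = -2: A + B = -2.
From s(1) = 5: 5A - 5B = 5.
Solving: A = - \frac{1}{2}, B = - \frac{3}{2}.
So s(n) = - \frac{3 \left(-5\right)^{n}}{2} - \frac{5^{n}}{2}.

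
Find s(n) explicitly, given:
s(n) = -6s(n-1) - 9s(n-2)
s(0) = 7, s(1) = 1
Characteristic equation: x² + 6x + 9 = 0, which is (x - (-3))².
Repeated root r = -3.
General solution: s(n) = (A + Bn)·(-3)^n.
From s(0) = 7: A = 7.
From s(1) = 1: (A + B)·(-3) = 1 ⇒ B = - \frac{22}{3}.
So s(n) = \left(7 - \frac{22 n}{3}\right) \cdot (-3)^n.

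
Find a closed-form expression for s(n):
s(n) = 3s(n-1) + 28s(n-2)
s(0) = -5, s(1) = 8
Characteristic equation: x² - 3x - 28 = 0, which factors as (x - (-4))(x - (7)) = 0.
Roots r₁ = -4, r₂ = 7 (distinct).
General solution: s(n) = A·(-4)^n + B·(7)^n.
From s(0) = -5: A + B = -5.
From s(1) = 8: -4A + 7B = 8.
Solving: A = - \frac{43}{11}, B = - \frac{12}{11}.
So s(n) = - \frac{43 \left(-4\right)^{n}}{11} - \frac{12 \cdot 7^{n}}{11}.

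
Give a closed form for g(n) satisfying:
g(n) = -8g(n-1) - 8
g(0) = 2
First-order linear non-homogeneous.
Homogeneous solution: g_h(n) = A·(-8)^n.
Try constant particular solution g_p = K: K = -8K - 8 ⇒ K = - \frac{8}{9}.
General: g(n) = A·(-8)^n - \frac{8}{9}.
Apply g(0) = 2: A - \frac{8}{9} = 2 ⇒ A = \frac{26}{9}.
So g(n) = \frac{26 \left(-8\right)^{n}}{9} - \frac{8}{9}.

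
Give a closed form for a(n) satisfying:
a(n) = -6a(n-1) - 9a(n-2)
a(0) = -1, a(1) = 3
Characteristic equation: x² + 6x + 9 = 0, which is (x - (-3))².
Repeated root r = -3.
General solution: a(n) = (A + Bn)·(-3)^n.
From a(0) = -1: A = -1.
From a(1) = 3: (A + B)·(-3) = 3 ⇒ B = 0.
So a(n) = \left(-1\right) \cdot (-3)^n.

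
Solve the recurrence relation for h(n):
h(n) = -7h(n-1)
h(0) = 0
This is a homogeneous first-order recurrence with ratio -7.
By induction h(n) = h(0) · (-7)^n = 0.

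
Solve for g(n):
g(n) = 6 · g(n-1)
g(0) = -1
Pure geometric recurrence with ratio 6.
By induction g(n) = g(0) · (6)^n = - 6^{n}.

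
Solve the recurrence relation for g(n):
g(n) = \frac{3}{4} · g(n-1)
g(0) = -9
Pure geometric recurrence with ratio \frac{3}{4}.
By induction g(n) = g(0) · (\frac{3}{4})^n = - 9 \left(\frac{3}{4}\right)^{n}.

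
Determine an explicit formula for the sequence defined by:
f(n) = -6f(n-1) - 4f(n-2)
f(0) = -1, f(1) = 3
Characteristic equation: x² + 6x + 4 = 0.
Discriminant Δ = (-6)² + 4·(-4) = 20.
Roots r₁,₂ = (-6 ± √20)/2, so r₁ = -3 + \sqrt{5}, r₂ = -3 - \sqrt{5}.
General solution: f(n) = A·r₁^n + B·r₂^n.
From the initial conditions, A + B = -1 and r₁A + r₂B = 3.
Since r₁ - r₂ = √20: A = (3 - (-1)r₂)/√20 = - \frac{1}{2}, and B = -1 - A = - \frac{1}{2}.
So f(n) = \left(- \frac{1}{2}\right)\left(-3 + \sqrt{5}\right)^n + \left(- \frac{1}{2}\right)\left(-3 - \sqrt{5}\right)^n.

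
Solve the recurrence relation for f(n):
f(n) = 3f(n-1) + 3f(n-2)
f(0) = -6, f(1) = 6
Characteristic equation: x² - 3x - 3 = 0.
Discriminant Δ = (3)² + 4·(3) = 21.
Roots r₁,₂ = (3 ± √21)/2, so r₁ = \frac{3}{2} + \frac{\sqrt{21}}{2}, r₂ = \frac{3}{2} - \frac{\sqrt{21}}{2}.
General solution: f(n) = A·r₁^n + B·r₂^n.
From the initial conditions, A + B = -6 and r₁A + r₂B = 6.
Since r₁ - r₂ = √21: A = (6 - (-6)r₂)/√21 = -3 + \frac{5 \sqrt{21}}{7}, and B = -6 - A = - \frac{5 \sqrt{21}}{7} - 3.
So f(n) = \left(-3 + \frac{5 \sqrt{21}}{7}\right)\left(\frac{3}{2} + \frac{\sqrt{21}}{2}\right)^n + \left(- \frac{5 \sqrt{21}}{7} - 3\right)\left(\frac{3}{2} - \frac{\sqrt{21}}{2}\right)^n.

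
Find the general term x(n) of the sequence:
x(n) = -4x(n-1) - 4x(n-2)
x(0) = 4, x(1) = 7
Characteristic equation: x² + 4x + 4 = 0, which is (x - (-2))².
Repeated root r = -2.
General solution: x(n) = (A + Bn)·(-2)^n.
From x(0) = 4: A = 4.
From x(1) = 7: (A + B)·(-2) = 7 ⇒ B = - \frac{15}{2}.
So x(n) = \left(4 - \frac{15 n}{2}\right) \cdot (-2)^n.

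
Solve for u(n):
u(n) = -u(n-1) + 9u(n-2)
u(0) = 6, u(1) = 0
Characteristic equation: x² + x - 9 = 0.
Discriminant Δ = (-1)² + 4·(9) = 37.
Roots r₁,₂ = (-1 ± √37)/2, so r₁ = - \frac{1}{2} + \frac{\sqrt{37}}{2}, r₂ = - \frac{\sqrt{37}}{2} - \frac{1}{2}.
General solution: u(n) = A·r₁^n + B·r₂^n.
From the initial conditions, A + B = 6 and r₁A + r₂B = 0.
Since r₁ - r₂ = √37: A = (0 - (6)r₂)/√37 = \frac{3 \sqrt{37}}{37} + 3, and B = 6 - A = 3 - \frac{3 \sqrt{37}}{37}.
So u(n) = \left(\frac{3 \sqrt{37}}{37} + 3\right)\left(- \frac{1}{2} + \frac{\sqrt{37}}{2}\right)^n + \left(3 - \frac{3 \sqrt{37}}{37}\right)\left(- \frac{\sqrt{37}}{2} - \frac{1}{2}\right)^n.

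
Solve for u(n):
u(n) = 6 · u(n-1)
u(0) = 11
Pure geometric recurrence with ratio 6.
By induction u(n) = u(0) · (6)^n = 11 \cdot 6^{n}.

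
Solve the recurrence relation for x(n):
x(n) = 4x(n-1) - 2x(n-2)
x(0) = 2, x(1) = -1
Characteristic equation: x² - 4x + 2 = 0.
Discriminant Δ = (4)² + 4·(-2) = 8.
Roots r₁,₂ = (4 ± √8)/2, so r₁ = \sqrt{2} + 2, r₂ = 2 - \sqrt{2}.
General solution: x(n) = A·r₁^n + B·r₂^n.
From the initial conditions, A + B = 2 and r₁A + r₂B = -1.
Since r₁ - r₂ = √8: A = (-1 - (2)r₂)/√8 = 1 - \frac{5 \sqrt{2}}{4}, and B = 2 - A = 1 + \frac{5 \sqrt{2}}{4}.
So x(n) = \left(1 - \frac{5 \sqrt{2}}{4}\right)\left(\sqrt{2} + 2\right)^n + \left(1 + \frac{5 \sqrt{2}}{4}\right)\left(2 - \sqrt{2}\right)^n.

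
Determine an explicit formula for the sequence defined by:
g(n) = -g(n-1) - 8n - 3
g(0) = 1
First-order linear with linear forcing.
Homogeneous solution: g_h(n) = A·(-1)^n.
Try particular g_p(n) = pn + q. Substituting:
  pn + q = -(p(n-1) + q) - 8n - 3.
Matching the n-coefficient: p = -p - 8 ⇒ p = -4.
Matching constants: q = p - q - 3 ⇒ q = - \frac{7}{2}.
General: g(n) = A·(-1)^n - 4 n - \frac{7}{2}.
Apply g(0) = 1: A - \frac{7}{2} = 1 ⇒ A = \frac{9}{2}.
So g(n) = \frac{9 \left(-1\right)^{n}}{2} - 4 n - \frac{7}{2}.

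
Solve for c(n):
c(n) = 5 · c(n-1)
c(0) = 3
Pure geometric recurrence with ratio 5.
By induction c(n) = c(0) · (5)^n = 3 \cdot 5^{n}.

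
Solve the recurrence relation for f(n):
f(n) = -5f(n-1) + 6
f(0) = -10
First-order linear non-homogeneous.
Homogeneous solution: f_h(n) = A·(-5)^n.
Try constant particular solution f_p = K: K = -5K + 6 ⇒ K = 1.
General: f(n) = A·(-5)^n + 1.
Apply f(0) = -10: A + 1 = -10 ⇒ A = -11.
So f(n) = 1 - 11 \left(-5\right)^{n}.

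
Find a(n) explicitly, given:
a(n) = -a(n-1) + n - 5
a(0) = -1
First-order linear with linear forcing.
Homogeneous solution: a_h(n) = A·(-1)^n.
Try particular a_p(n) = pn + q. Substituting:
  pn + q = -(p(n-1) + q) + n - 5.
Matching the n-coefficient: p = -p + 1 ⇒ p = \frac{1}{2}.
Matching constants: q = p - q - 5 ⇒ q = - \frac{9}{4}.
General: a(n) = A·(-1)^n + \frac{n}{2} - \frac{9}{4}.
Apply a(0) = -1: A - \frac{9}{4} = -1 ⇒ A = \frac{5}{4}.
So a(n) = \frac{5 \left(-1\right)^{n}}{4} + \frac{n}{2} - \frac{9}{4}.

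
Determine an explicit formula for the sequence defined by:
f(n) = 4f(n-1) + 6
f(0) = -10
First-order linear non-homogeneous.
Homogeneous solution: f_h(n) = A·(4)^n.
Try constant particular solution f_p = K: K = 4K + 6 ⇒ K = -2.
General: f(n) = A·(4)^n - 2.
Apply f(0) = -10: A - 2 = -10 ⇒ A = -8.
So f(n) = - 8 \cdot 4^{n} - 2.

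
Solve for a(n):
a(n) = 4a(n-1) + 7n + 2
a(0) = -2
First-order linear with linear forcing.
Homogeneous solution: a_h(n) = A·(4)^n.
Try particular a_p(n) = pn + q. Substituting:
  pn + q = 4(p(n-1) + q) + 7n + 2.
Matching the n-coefficient: p = 4p + 7 ⇒ p = - \frac{7}{3}.
Matching constants: q = -4p + 4q + 2 ⇒ q = - \frac{34}{9}.
General: a(n) = A·(4)^n - \frac{7 n}{3} - \frac{34}{9}.
Apply a(0) = -2: A - \frac{34}{9} = -2 ⇒ A = \frac{16}{9}.
So a(n) = \frac{16 \cdot 4^{n}}{9} - \frac{7 n}{3} - \frac{34}{9}.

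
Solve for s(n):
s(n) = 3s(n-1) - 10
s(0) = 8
First-order linear non-homogeneous.
Homogeneous solution: s_h(n) = A·(3)^n.
Try constant particular solution s_p = K: K = 3K - 10 ⇒ K = 5.
General: s(n) = A·(3)^n + 5.
Apply s(0) = 8: A + 5 = 8 ⇒ A = 3.
So s(n) = 3 \cdot 3^{n} + 5.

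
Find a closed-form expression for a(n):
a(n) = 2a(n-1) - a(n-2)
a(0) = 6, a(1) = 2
Characteristic equation: x² - 2x + 1 = 0, which is (x - (1))².
Repeated root r = 1.
General solution: a(n) = (A + Bn)·(1)^n.
From a(0) = 6: A = 6.
From a(1) = 2: (A + B)·(1) = 2 ⇒ B = -4.
So a(n) = \left(6 - 4 n\right) \cdot (1)^n.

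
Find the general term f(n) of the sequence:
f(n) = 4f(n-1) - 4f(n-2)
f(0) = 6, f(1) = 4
Characteristic equation: x² - 4x + 4 = 0, which is (x - (2))².
Repeated root r = 2.
General solution: f(n) = (A + Bn)·(2)^n.
From f(0) = 6: A = 6.
From f(1) = 4: (A + B)·(2) = 4 ⇒ B = -4.
So f(n) = \left(6 - 4 n\right) \cdot (2)^n.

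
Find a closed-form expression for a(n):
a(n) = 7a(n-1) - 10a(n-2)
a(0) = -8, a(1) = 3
Characteristic equation: x² - 7x + 10 = 0, which factors as (x - (5))(x - (2)) = 0.
Roots r₁ = 5, r₂ = 2 (distinct).
General solution: a(n) = A·(5)^n + B·(2)^n.
From a(0) = -8: A + B = -8.
From a(1) = 3: 5A + 2B = 3.
Solving: A = \frac{19}{3}, B = - \frac{43}{3}.
So a(n) = - \frac{43 \cdot 2^{n}}{3} + \frac{19 \cdot 5^{n}}{3}.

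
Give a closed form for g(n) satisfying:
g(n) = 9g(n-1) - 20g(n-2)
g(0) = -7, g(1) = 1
Characteristic equation: x² - 9x + 20 = 0, which factors as (x - (5))(x - (4)) = 0.
Roots r₁ = 5, r₂ = 4 (distinct).
General solution: g(n) = A·(5)^n + B·(4)^n.
From g(0) = -7: A + B = -7.
From g(1) = 1: 5A + 4B = 1.
Solving: A = 29, B = -36.
So g(n) = - 36 \cdot 4^{n} + 29 \cdot 5^{n}.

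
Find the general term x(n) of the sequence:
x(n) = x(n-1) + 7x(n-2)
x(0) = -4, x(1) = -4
Characteristic equation: x² - x - 7 = 0.
Discriminant Δ = (1)² + 4·(7) = 29.
Roots r₁,₂ = (1 ± √29)/2, so r₁ = \frac{1}{2} + \frac{\sqrt{29}}{2}, r₂ = \frac{1}{2} - \frac{\sqrt{29}}{2}.
General solution: x(n) = A·r₁^n + B·r₂^n.
From the initial conditions, A + B = -4 and r₁A + r₂B = -4.
Since r₁ - r₂ = √29: A = (-4 - (-4)r₂)/√29 = -2 - \frac{2 \sqrt{29}}{29}, and B = -4 - A = -2 + \frac{2 \sqrt{29}}{29}.
So x(n) = \left(-2 - \frac{2 \sqrt{29}}{29}\right)\left(\frac{1}{2} + \frac{\sqrt{29}}{2}\right)^n + \left(-2 + \frac{2 \sqrt{29}}{29}\right)\left(\frac{1}{2} - \frac{\sqrt{29}}{2}\right)^n.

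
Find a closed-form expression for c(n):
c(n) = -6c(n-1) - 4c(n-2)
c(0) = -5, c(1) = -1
Characteristic equation: x² + 6x + 4 = 0.
Discriminant Δ = (-6)² + 4·(-4) = 20.
Roots r₁,₂ = (-6 ± √20)/2, so r₁ = -3 + \sqrt{5}, r₂ = -3 - \sqrt{5}.
General solution: c(n) = A·r₁^n + B·r₂^n.
From the initial conditions, A + B = -5 and r₁A + r₂B = -1.
Since r₁ - r₂ = √20: A = (-1 - (-5)r₂)/√20 = - \frac{8 \sqrt{5}}{5} - \frac{5}{2}, and B = -5 - A = - \frac{5}{2} + \frac{8 \sqrt{5}}{5}.
So c(n) = \left(- \frac{8 \sqrt{5}}{5} - \frac{5}{2}\right)\left(-3 + \sqrt{5}\right)^n + \left(- \frac{5}{2} + \frac{8 \sqrt{5}}{5}\right)\left(-3 - \sqrt{5}\right)^n.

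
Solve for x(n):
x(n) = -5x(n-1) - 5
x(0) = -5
First-order linear non-homogeneous.
Homogeneous solution: x_h(n) = A·(-5)^n.
Try constant particular solution x_p = K: K = -5K - 5 ⇒ K = - \frac{5}{6}.
General: x(n) = A·(-5)^n - \frac{5}{6}.
Apply x(0) = -5: A - \frac{5}{6} = -5 ⇒ A = - \frac{25}{6}.
So x(n) = - \frac{25 \left(-5\right)^{n}}{6} - \frac{5}{6}.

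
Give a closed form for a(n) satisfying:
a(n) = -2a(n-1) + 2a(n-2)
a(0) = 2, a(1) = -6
Characteristic equation: x² + 2x - 2 = 0.
Discriminant Δ = (-2)² + 4·(2) = 12.
Roots r₁,₂ = (-2 ± √12)/2, so r₁ = -1 + \sqrt{3}, r₂ = - \sqrt{3} - 1.
General solution: a(n) = A·r₁^n + B·r₂^n.
From the initial conditions, A + B = 2 and r₁A + r₂B = -6.
Since r₁ - r₂ = √12: A = (-6 - (2)r₂)/√12 = 1 - \frac{2 \sqrt{3}}{3}, and B = 2 - A = 1 + \frac{2 \sqrt{3}}{3}.
So a(n) = \left(1 - \frac{2 \sqrt{3}}{3}\right)\left(-1 + \sqrt{3}\right)^n + \left(1 + \frac{2 \sqrt{3}}{3}\right)\left(- \sqrt{3} - 1\right)^n.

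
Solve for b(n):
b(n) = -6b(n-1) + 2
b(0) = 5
First-order linear non-homogeneous.
Homogeneous solution: b_h(n) = A·(-6)^n.
Try constant particular solution b_p = K: K = -6K + 2 ⇒ K = \frac{2}{7}.
General: b(n) = A·(-6)^n + \frac{2}{7}.
Apply b(0) = 5: A + \frac{2}{7} = 5 ⇒ A = \frac{33}{7}.
So b(n) = \frac{33 \left(-6\right)^{n}}{7} + \frac{2}{7}.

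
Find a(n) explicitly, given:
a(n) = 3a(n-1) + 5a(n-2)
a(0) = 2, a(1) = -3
Characteristic equation: x² - 3x - 5 = 0.
Discriminant Δ = (3)² + 4·(5) = 29.
Roots r₁,₂ = (3 ± √29)/2, so r₁ = \frac{3}{2} + \frac{\sqrt{29}}{2}, r₂ = \frac{3}{2} - \frac{\sqrt{29}}{2}.
General solution: a(n) = A·r₁^n + B·r₂^n.
From the initial conditions, A + B = 2 and r₁A + r₂B = -3.
Since r₁ - r₂ = √29: A = (-3 - (2)r₂)/√29 = 1 - \frac{6 \sqrt{29}}{29}, and B = 2 - A = 1 + \frac{6 \sqrt{29}}{29}.
So a(n) = \left(1 - \frac{6 \sqrt{29}}{29}\right)\left(\frac{3}{2} + \frac{\sqrt{29}}{2}\right)^n + \left(1 + \frac{6 \sqrt{29}}{29}\right)\left(\frac{3}{2} - \frac{\sqrt{29}}{2}\right)^n.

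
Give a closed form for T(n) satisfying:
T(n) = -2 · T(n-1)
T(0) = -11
Pure geometric recurrence with ratio -2.
By induction T(n) = T(0) · (-2)^n = - 11 \left(-2\right)^{n}.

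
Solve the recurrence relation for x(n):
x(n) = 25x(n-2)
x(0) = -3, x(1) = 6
Characteristic equation: x² - 25 = 0, which factors as (x - (5))(x - (-5)) = 0.
Roots r₁ = 5, r₂ = -5 (distinct).
General solution: x(n) = A·(5)^n + B·(-5)^n.
From x(0) = -3: A + B = -3.
From x(1) = 6: 5A - 5B = 6.
Solving: A = - \frac{9}{10}, B = - \frac{21}{10}.
So x(n) = - \frac{21 \left(-5\right)^{n}}{10} - \frac{9 \cdot 5^{n}}{10}.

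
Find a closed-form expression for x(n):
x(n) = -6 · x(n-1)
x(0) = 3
Pure geometric recurrence with ratio -6.
By induction x(n) = x(0) · (-6)^n = 3 \left(-6\right)^{n}.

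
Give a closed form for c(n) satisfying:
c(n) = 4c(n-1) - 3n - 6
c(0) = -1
First-order linear with linear forcing.
Homogeneous solution: c_h(n) = A·(4)^n.
Try particular c_p(n) = pn + q. Substituting:
  pn + q = 4(p(n-1) + q) - 3n - 6.
Matching the n-coefficient: p = 4p - 3 ⇒ p = 1.
Matching constants: q = -4p + 4q - 6 ⇒ q = \frac{10}{3}.
General: c(n) = A·(4)^n + n + \frac{10}{3}.
Apply c(0) = -1: A + \frac{10}{3} = -1 ⇒ A = - \frac{13}{3}.
So c(n) = - \frac{13 \cdot 4^{n}}{3} + n + \frac{10}{3}.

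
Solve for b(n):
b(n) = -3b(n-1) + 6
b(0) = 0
First-order linear non-homogeneous.
Homogeneous solution: b_h(n) = A·(-3)^n.
Try constant particular solution b_p = K: K = -3K + 6 ⇒ K = \frac{3}{2}.
General: b(n) = A·(-3)^n + \frac{3}{2}.
Apply b(0) = 0: A + \frac{3}{2} = 0 ⇒ A = - \frac{3}{2}.
So b(n) = \frac{3}{2} - \frac{3 \left(-3\right)^{n}}{2}.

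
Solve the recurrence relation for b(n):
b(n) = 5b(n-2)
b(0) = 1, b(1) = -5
Characteristic equation: x² - 5 = 0.
Discriminant Δ = (0)² + 4·(5) = 20.
Roots r₁,₂ = (0 ± √20)/2, so r₁ = \sqrt{5}, r₂ = - \sqrt{5}.
General solution: b(n) = A·r₁^n + B·r₂^n.
From the initial conditions, A + B = 1 and r₁A + r₂B = -5.
Since r₁ - r₂ = √20: A = (-5 - (1)r₂)/√20 = \frac{1}{2} - \frac{\sqrt{5}}{2}, and B = 1 - A = \frac{1}{2} + \frac{\sqrt{5}}{2}.
So b(n) = \left(\frac{1}{2} - \frac{\sqrt{5}}{2}\right)\left(\sqrt{5}\right)^n + \left(\frac{1}{2} + \frac{\sqrt{5}}{2}\right)\left(- \sqrt{5}\right)^n.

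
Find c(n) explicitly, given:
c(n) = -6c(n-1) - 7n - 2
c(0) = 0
First-order linear with linear forcing.
Homogeneous solution: c_h(n) = A·(-6)^n.
Try particular c_p(n) = pn + q. Substituting:
  pn + q = -6(p(n-1) + q) - 7n - 2.
Matching the n-coefficient: p = -6p - 7 ⇒ p = -1.
Matching constants: q = 6p - 6q - 2 ⇒ q = - \frac{8}{7}.
General: c(n) = A·(-6)^n - n - \frac{8}{7}.
Apply c(0) = 0: A - \frac{8}{7} = 0 ⇒ A = \frac{8}{7}.
So c(n) = \frac{8 \left(-6\right)^{n}}{7} - n - \frac{8}{7}.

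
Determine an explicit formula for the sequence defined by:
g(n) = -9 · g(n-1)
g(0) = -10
Pure geometric recurrence with ratio -9.
By induction g(n) = g(0) · (-9)^n = - 10 \left(-9\right)^{n}.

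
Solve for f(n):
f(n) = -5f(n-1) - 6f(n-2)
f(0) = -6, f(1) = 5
Characteristic equation: x² + 5x + 6 = 0, which factors as (x - (-2))(x - (-3)) = 0.
Roots r₁ = -2, r₂ = -3 (distinct).
General solution: f(n) = A·(-2)^n + B·(-3)^n.
From f(0) = -6: A + B = -6.
From f(1) = 5: -2A - 3B = 5.
Solving: A = -13, B = 7.
So f(n) = - 13 \left(-2\right)^{n} + 7 \left(-3\right)^{n}.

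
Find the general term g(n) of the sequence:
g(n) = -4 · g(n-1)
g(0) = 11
Pure geometric recurrence with ratio -4.
By induction g(n) = g(0) · (-4)^n = 11 \left(-4\right)^{n}.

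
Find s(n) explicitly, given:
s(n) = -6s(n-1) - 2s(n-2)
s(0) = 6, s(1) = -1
Characteristic equation: x² + 6x + 2 = 0.
Discriminant Δ = (-6)² + 4·(-2) = 28.
Roots r₁,₂ = (-6 ± √28)/2, so r₁ = -3 + \sqrt{7}, r₂ = -3 - \sqrt{7}.
General solution: s(n) = A·r₁^n + B·r₂^n.
From the initial conditions, A + B = 6 and r₁A + r₂B = -1.
Since r₁ - r₂ = √28: A = (-1 - (6)r₂)/√28 = 3 + \frac{17 \sqrt{7}}{14}, and B = 6 - A = 3 - \frac{17 \sqrt{7}}{14}.
So s(n) = \left(3 + \frac{17 \sqrt{7}}{14}\right)\left(-3 + \sqrt{7}\right)^n + \left(3 - \frac{17 \sqrt{7}}{14}\right)\left(-3 - \sqrt{7}\right)^n.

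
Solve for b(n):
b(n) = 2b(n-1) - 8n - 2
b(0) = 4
First-order linear with linear forcing.
Homogeneous solution: b_h(n) = A·(2)^n.
Try particular b_p(n) = pn + q. Substituting:
  pn + q = 2(p(n-1) + q) - 8n - 2.
Matching the n-coefficient: p = 2p - 8 ⇒ p = 8.
Matching constants: q = -2p + 2q - 2 ⇒ q = 18.
General: b(n) = A·(2)^n + 8 n + 18.
Apply b(0) = 4: A + 18 = 4 ⇒ A = -14.
So b(n) = - 14 \cdot 2^{n} + 8 n + 18.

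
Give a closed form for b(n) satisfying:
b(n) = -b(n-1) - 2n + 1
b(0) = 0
First-order linear with linear forcing.
Homogeneous solution: b_h(n) = A·(-1)^n.
Try particular b_p(n) = pn + q. Substituting:
  pn + q = -(p(n-1) + q) - 2n + 1.
Matching the n-coefficient: p = -p - 2 ⇒ p = -1.
Matching constants: q = p - q + 1 ⇒ q = 0.
General: b(n) = A·(-1)^n - n + 0.
Apply b(0) = 0: A + 0 = 0 ⇒ A = 0.
So b(n) = - n.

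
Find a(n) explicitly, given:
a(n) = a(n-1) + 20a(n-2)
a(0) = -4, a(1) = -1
Characteristic equation: x² - x - 20 = 0, which factors as (x - (5))(x - (-4)) = 0.
Roots r₁ = 5, r₂ = -4 (distinct).
General solution: a(n) = A·(5)^n + B·(-4)^n.
From a(0) = -4: A + B = -4.
From a(1) = -1: 5A - 4B = -1.
Solving: A = - \frac{17}{9}, B = - \frac{19}{9}.
So a(n) = - \frac{19 \left(-4\right)^{n}}{9} - \frac{17 \cdot 5^{n}}{9}.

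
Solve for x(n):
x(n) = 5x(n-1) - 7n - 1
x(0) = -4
First-order linear with linear forcing.
Homogeneous solution: x_h(n) = A·(5)^n.
Try particular x_p(n) = pn + q. Substituting:
  pn + q = 5(p(n-1) + q) - 7n - 1.
Matching the n-coefficient: p = 5p - 7 ⇒ p = \frac{7}{4}.
Matching constants: q = -5p + 5q - 1 ⇒ q = \frac{39}{16}.
General: x(n) = A·(5)^n + \frac{7 n}{4} + \frac{39}{16}.
Apply x(0) = -4: A + \frac{39}{16} = -4 ⇒ A = - \frac{103}{16}.
So x(n) = - \frac{103 \cdot 5^{n}}{16} + \frac{7 n}{4} + \frac{39}{16}.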